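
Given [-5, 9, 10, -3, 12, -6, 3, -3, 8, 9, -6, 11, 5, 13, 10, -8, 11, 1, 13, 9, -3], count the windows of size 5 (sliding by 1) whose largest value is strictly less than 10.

-5 9 10 -3 12 → max 12
9 10 -3 12 -6 → max 12
10 -3 12 -6 3 → max 12
-3 12 -6 3 -3 → max 12
12 -6 3 -3 8 → max 12
-6 3 -3 8 9 → max 9  < 10 ✓
3 -3 8 9 -6 → max 9  < 10 ✓
-3 8 9 -6 11 → max 11
8 9 -6 11 5 → max 11
9 -6 11 5 13 → max 13
-6 11 5 13 10 → max 13
11 5 13 10 -8 → max 13
5 13 10 -8 11 → max 13
13 10 -8 11 1 → max 13
10 -8 11 1 13 → max 13
-8 11 1 13 9 → max 13
11 1 13 9 -3 → max 13
2 windows satisfy the condition.

2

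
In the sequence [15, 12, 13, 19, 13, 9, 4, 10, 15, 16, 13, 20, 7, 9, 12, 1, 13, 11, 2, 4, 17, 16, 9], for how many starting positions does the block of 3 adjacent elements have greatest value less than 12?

15 12 13 → max 15
12 13 19 → max 19
13 19 13 → max 19
19 13 9 → max 19
13 9 4 → max 13
9 4 10 → max 10  < 12 ✓
4 10 15 → max 15
10 15 16 → max 16
15 16 13 → max 16
16 13 20 → max 20
13 20 7 → max 20
20 7 9 → max 20
7 9 12 → max 12
9 12 1 → max 12
12 1 13 → max 13
1 13 11 → max 13
13 11 2 → max 13
11 2 4 → max 11  < 12 ✓
2 4 17 → max 17
4 17 16 → max 17
17 16 9 → max 17
2 windows satisfy the condition.

2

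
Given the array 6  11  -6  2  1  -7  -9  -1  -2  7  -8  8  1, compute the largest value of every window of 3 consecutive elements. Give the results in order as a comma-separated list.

(6, 11, -6) → max 11
(11, -6, 2) → max 11
(-6, 2, 1) → max 2
(2, 1, -7) → max 2
(1, -7, -9) → max 1
(-7, -9, -1) → max -1
(-9, -1, -2) → max -1
(-1, -2, 7) → max 7
(-2, 7, -8) → max 7
(7, -8, 8) → max 8
(-8, 8, 1) → max 8

11, 11, 2, 2, 1, -1, -1, 7, 7, 8, 8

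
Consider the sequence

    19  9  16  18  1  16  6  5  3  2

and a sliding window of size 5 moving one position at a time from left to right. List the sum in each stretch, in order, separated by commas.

63, 60, 57, 46, 31, 32

(19, 9, 16, 18, 1) → sum 63
(9, 16, 18, 1, 16) → sum 60
(16, 18, 1, 16, 6) → sum 57
(18, 1, 16, 6, 5) → sum 46
(1, 16, 6, 5, 3) → sum 31
(16, 6, 5, 3, 2) → sum 32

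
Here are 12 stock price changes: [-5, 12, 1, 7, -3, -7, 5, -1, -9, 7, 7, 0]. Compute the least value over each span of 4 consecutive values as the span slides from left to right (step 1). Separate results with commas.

-5, -3, -7, -7, -7, -9, -9, -9, -9

Sliding a size-4 window across the 12 values:
(-5, 12, 1, 7) → min -5
(12, 1, 7, -3) → min -3
(1, 7, -3, -7) → min -7
(7, -3, -7, 5) → min -7
(-3, -7, 5, -1) → min -7
(-7, 5, -1, -9) → min -9
(5, -1, -9, 7) → min -9
(-1, -9, 7, 7) → min -9
(-9, 7, 7, 0) → min -9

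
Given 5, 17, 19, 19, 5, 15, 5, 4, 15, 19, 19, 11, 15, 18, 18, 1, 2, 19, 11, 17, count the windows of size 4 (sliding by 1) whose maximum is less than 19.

(5, 17, 19, 19) → max 19
(17, 19, 19, 5) → max 19
(19, 19, 5, 15) → max 19
(19, 5, 15, 5) → max 19
(5, 15, 5, 4) → max 15  < 19 ✓
(15, 5, 4, 15) → max 15  < 19 ✓
(5, 4, 15, 19) → max 19
(4, 15, 19, 19) → max 19
(15, 19, 19, 11) → max 19
(19, 19, 11, 15) → max 19
(19, 11, 15, 18) → max 19
(11, 15, 18, 18) → max 18  < 19 ✓
(15, 18, 18, 1) → max 18  < 19 ✓
(18, 18, 1, 2) → max 18  < 19 ✓
(18, 1, 2, 19) → max 19
(1, 2, 19, 11) → max 19
(2, 19, 11, 17) → max 19
5 windows satisfy the condition.

5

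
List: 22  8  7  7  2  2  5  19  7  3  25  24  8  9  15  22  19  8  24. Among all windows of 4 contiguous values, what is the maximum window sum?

Each size-4 window and its sum:
22 8 7 7 → sum 44
8 7 7 2 → sum 24
7 7 2 2 → sum 18
7 2 2 5 → sum 16
2 2 5 19 → sum 28
2 5 19 7 → sum 33
5 19 7 3 → sum 34
19 7 3 25 → sum 54
7 3 25 24 → sum 59
3 25 24 8 → sum 60
25 24 8 9 → sum 66
24 8 9 15 → sum 56
8 9 15 22 → sum 54
9 15 22 19 → sum 65
15 22 19 8 → sum 64
22 19 8 24 → sum 73
Maximum of these is 73.

73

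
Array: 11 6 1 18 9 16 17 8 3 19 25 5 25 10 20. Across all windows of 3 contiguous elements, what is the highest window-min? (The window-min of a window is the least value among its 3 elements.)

10

Window mins for each of the 13 positions:
(11, 6, 1) → min 1
(6, 1, 18) → min 1
(1, 18, 9) → min 1
(18, 9, 16) → min 9
(9, 16, 17) → min 9
(16, 17, 8) → min 8
(17, 8, 3) → min 3
(8, 3, 19) → min 3
(3, 19, 25) → min 3
(19, 25, 5) → min 5
(25, 5, 25) → min 5
(5, 25, 10) → min 5
(25, 10, 20) → min 10
Highest of these is 10.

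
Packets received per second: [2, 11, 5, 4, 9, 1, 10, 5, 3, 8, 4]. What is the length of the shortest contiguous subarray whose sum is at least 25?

add 2: running sum 2 < 25
add 11: running sum 13 < 25
add 5: running sum 18 < 25
add 4: running sum 22 < 25
end 4: [11, 5, 4, 9] sum 29, len 4
end 5: [11, 5, 4, 9, 1] sum 30, len 5
end 6: [5, 4, 9, 1, 10] sum 29, len 5
end 7: [9, 1, 10, 5] sum 25, len 4
end 8: [9, 1, 10, 5, 3] sum 28, len 5
end 9: [10, 5, 3, 8] sum 26, len 4
end 10: [10, 5, 3, 8, 4] sum 30, len 5
Shortest qualifying length: 4.

4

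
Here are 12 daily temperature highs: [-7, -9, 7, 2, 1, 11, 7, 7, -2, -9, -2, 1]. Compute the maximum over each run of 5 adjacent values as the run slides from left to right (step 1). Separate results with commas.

[-7, -9, 7, 2, 1] → max 7
[-9, 7, 2, 1, 11] → max 11
[7, 2, 1, 11, 7] → max 11
[2, 1, 11, 7, 7] → max 11
[1, 11, 7, 7, -2] → max 11
[11, 7, 7, -2, -9] → max 11
[7, 7, -2, -9, -2] → max 7
[7, -2, -9, -2, 1] → max 7

7, 11, 11, 11, 11, 11, 7, 7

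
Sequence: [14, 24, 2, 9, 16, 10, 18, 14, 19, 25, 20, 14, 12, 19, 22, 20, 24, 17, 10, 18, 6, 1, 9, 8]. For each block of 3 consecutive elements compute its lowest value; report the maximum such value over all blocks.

20

(14, 24, 2) → min 2
(24, 2, 9) → min 2
(2, 9, 16) → min 2
(9, 16, 10) → min 9
(16, 10, 18) → min 10
(10, 18, 14) → min 10
(18, 14, 19) → min 14
(14, 19, 25) → min 14
(19, 25, 20) → min 19
(25, 20, 14) → min 14
(20, 14, 12) → min 12
(14, 12, 19) → min 12
(12, 19, 22) → min 12
(19, 22, 20) → min 19
(22, 20, 24) → min 20
(20, 24, 17) → min 17
(24, 17, 10) → min 10
(17, 10, 18) → min 10
(10, 18, 6) → min 6
(18, 6, 1) → min 1
(6, 1, 9) → min 1
(1, 9, 8) → min 1
Maximum of these is 20.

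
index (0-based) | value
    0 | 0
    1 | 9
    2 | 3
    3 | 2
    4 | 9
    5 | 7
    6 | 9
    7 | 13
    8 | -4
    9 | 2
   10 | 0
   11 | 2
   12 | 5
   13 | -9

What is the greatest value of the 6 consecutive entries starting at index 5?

Elements at indices 5..10: 7, 9, 13, -4, 2, 0
max(7, 9, 13, -4, 2, 0) = 13

13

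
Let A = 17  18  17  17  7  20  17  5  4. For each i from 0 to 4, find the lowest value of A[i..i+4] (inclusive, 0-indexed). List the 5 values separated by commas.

7, 7, 7, 5, 4

(17, 18, 17, 17, 7) → min 7
(18, 17, 17, 7, 20) → min 7
(17, 17, 7, 20, 17) → min 7
(17, 7, 20, 17, 5) → min 5
(7, 20, 17, 5, 4) → min 4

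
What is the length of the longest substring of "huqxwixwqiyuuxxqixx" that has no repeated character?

6

add h: [h] len 1
add u: [h, u] len 2
add q: [h, u, q] len 3
add x: [h, u, q, x] len 4
add w: [h, u, q, x, w] len 5
add i: [h, u, q, x, w, i] len 6
add x (repeat x, move left end past it): [w, i, x] len 3
add w (repeat w, move left end past it): [i, x, w] len 3
add q: [i, x, w, q] len 4
add i (repeat i, move left end past it): [x, w, q, i] len 4
add y: [x, w, q, i, y] len 5
add u: [x, w, q, i, y, u] len 6
add u (repeat u, move left end past it): [u] len 1
add x: [u, x] len 2
add x (repeat x, move left end past it): [x] len 1
add q: [x, q] len 2
add i: [x, q, i] len 3
add x (repeat x, move left end past it): [q, i, x] len 3
add x (repeat x, move left end past it): [x] len 1
Longest all-distinct length: 6.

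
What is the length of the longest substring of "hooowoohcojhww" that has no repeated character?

5

add h: [h] len 1
add o: [h, o] len 2
add o (repeat o, move left end past it): [o] len 1
add o (repeat o, move left end past it): [o] len 1
add w: [o, w] len 2
add o (repeat o, move left end past it): [w, o] len 2
add o (repeat o, move left end past it): [o] len 1
add h: [o, h] len 2
add c: [o, h, c] len 3
add o (repeat o, move left end past it): [h, c, o] len 3
add j: [h, c, o, j] len 4
add h (repeat h, move left end past it): [c, o, j, h] len 4
add w: [c, o, j, h, w] len 5
add w (repeat w, move left end past it): [w] len 1
Longest all-distinct length: 5.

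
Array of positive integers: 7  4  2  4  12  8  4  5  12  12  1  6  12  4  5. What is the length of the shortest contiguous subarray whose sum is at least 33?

4

add 7: running sum 7 < 33
add 4: running sum 11 < 33
add 2: running sum 13 < 33
add 4: running sum 17 < 33
add 12: running sum 29 < 33
add 8: shortest ending here [7, 4, 2, 4, 12, 8] sum 37, len 6
add 4: shortest ending here [4, 2, 4, 12, 8, 4] sum 34, len 6
add 5: shortest ending here [4, 12, 8, 4, 5] sum 33, len 5
add 12: shortest ending here [12, 8, 4, 5, 12] sum 41, len 5
add 12: shortest ending here [4, 5, 12, 12] sum 33, len 4
add 1: shortest ending here [4, 5, 12, 12, 1] sum 34, len 5
add 6: shortest ending here [5, 12, 12, 1, 6] sum 36, len 5
add 12: shortest ending here [12, 12, 1, 6, 12] sum 43, len 5
add 4: shortest ending here [12, 1, 6, 12, 4] sum 35, len 5
add 5: shortest ending here [12, 1, 6, 12, 4, 5] sum 40, len 6
Shortest qualifying length: 4.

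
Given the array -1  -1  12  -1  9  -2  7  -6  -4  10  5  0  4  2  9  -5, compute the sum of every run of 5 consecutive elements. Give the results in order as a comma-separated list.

18, 17, 25, 7, 4, 5, 12, 5, 15, 21, 20, 10

[-1, -1, 12, -1, 9] → sum 18
[-1, 12, -1, 9, -2] → sum 17
[12, -1, 9, -2, 7] → sum 25
[-1, 9, -2, 7, -6] → sum 7
[9, -2, 7, -6, -4] → sum 4
[-2, 7, -6, -4, 10] → sum 5
[7, -6, -4, 10, 5] → sum 12
[-6, -4, 10, 5, 0] → sum 5
[-4, 10, 5, 0, 4] → sum 15
[10, 5, 0, 4, 2] → sum 21
[5, 0, 4, 2, 9] → sum 20
[0, 4, 2, 9, -5] → sum 10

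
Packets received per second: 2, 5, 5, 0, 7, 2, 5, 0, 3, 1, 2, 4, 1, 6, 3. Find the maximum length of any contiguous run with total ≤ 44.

[2] sum 2 len 1
[2, 5] sum 7 len 2
[2, 5, 5] sum 12 len 3
[2, 5, 5, 0] sum 12 len 4
[2, 5, 5, 0, 7] sum 19 len 5
[2, 5, 5, 0, 7, 2] sum 21 len 6
[2, 5, 5, 0, 7, 2, 5] sum 26 len 7
[2, 5, 5, 0, 7, 2, 5, 0] sum 26 len 8
[2, 5, 5, 0, 7, 2, 5, 0, 3] sum 29 len 9
[2, 5, 5, 0, 7, 2, 5, 0, 3, 1] sum 30 len 10
[2, 5, 5, 0, 7, 2, 5, 0, 3, 1, 2] sum 32 len 11
[2, 5, 5, 0, 7, 2, 5, 0, 3, 1, 2, 4] sum 36 len 12
[2, 5, 5, 0, 7, 2, 5, 0, 3, 1, 2, 4, 1] sum 37 len 13
[2, 5, 5, 0, 7, 2, 5, 0, 3, 1, 2, 4, 1, 6] sum 43 len 14
[5, 5, 0, 7, 2, 5, 0, 3, 1, 2, 4, 1, 6, 3] sum 44 len 14
Longest length seen: 14.

14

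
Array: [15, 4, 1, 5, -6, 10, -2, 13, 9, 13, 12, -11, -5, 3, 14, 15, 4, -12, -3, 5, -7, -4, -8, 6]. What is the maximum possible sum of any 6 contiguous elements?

[15, 4, 1, 5, -6, 10] → sum 29
[4, 1, 5, -6, 10, -2] → sum 12
[1, 5, -6, 10, -2, 13] → sum 21
[5, -6, 10, -2, 13, 9] → sum 29
[-6, 10, -2, 13, 9, 13] → sum 37
[10, -2, 13, 9, 13, 12] → sum 55
[-2, 13, 9, 13, 12, -11] → sum 34
[13, 9, 13, 12, -11, -5] → sum 31
[9, 13, 12, -11, -5, 3] → sum 21
[13, 12, -11, -5, 3, 14] → sum 26
[12, -11, -5, 3, 14, 15] → sum 28
[-11, -5, 3, 14, 15, 4] → sum 20
[-5, 3, 14, 15, 4, -12] → sum 19
[3, 14, 15, 4, -12, -3] → sum 21
[14, 15, 4, -12, -3, 5] → sum 23
[15, 4, -12, -3, 5, -7] → sum 2
[4, -12, -3, 5, -7, -4] → sum -17
[-12, -3, 5, -7, -4, -8] → sum -29
[-3, 5, -7, -4, -8, 6] → sum -11
Maximum of these is 55.

55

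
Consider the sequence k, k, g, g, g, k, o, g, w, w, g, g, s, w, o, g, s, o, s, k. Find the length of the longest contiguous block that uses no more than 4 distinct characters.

[k] 1 distinct, len 1
[k, k] 1 distinct, len 2
[k, k, g] 2 distinct, len 3
[k, k, g, g] 2 distinct, len 4
[k, k, g, g, g] 2 distinct, len 5
[k, k, g, g, g, k] 2 distinct, len 6
[k, k, g, g, g, k, o] 3 distinct, len 7
[k, k, g, g, g, k, o, g] 3 distinct, len 8
[k, k, g, g, g, k, o, g, w] 4 distinct, len 9
[k, k, g, g, g, k, o, g, w, w] 4 distinct, len 10
[k, k, g, g, g, k, o, g, w, w, g] 4 distinct, len 11
[k, k, g, g, g, k, o, g, w, w, g, g] 4 distinct, len 12
[o, g, w, w, g, g, s] 4 distinct, len 7
[o, g, w, w, g, g, s, w] 4 distinct, len 8
[o, g, w, w, g, g, s, w, o] 4 distinct, len 9
[o, g, w, w, g, g, s, w, o, g] 4 distinct, len 10
[o, g, w, w, g, g, s, w, o, g, s] 4 distinct, len 11
[o, g, w, w, g, g, s, w, o, g, s, o] 4 distinct, len 12
[o, g, w, w, g, g, s, w, o, g, s, o, s] 4 distinct, len 13
[o, g, s, o, s, k] 4 distinct, len 6
Longest length with ≤4 distinct: 13.

13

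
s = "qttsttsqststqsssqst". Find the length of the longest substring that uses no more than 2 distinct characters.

6

add q: window [q] (1 distinct), len 1
add t: window [q, t] (2 distinct), len 2
add t: window [q, t, t] (2 distinct), len 3
add s: window [t, t, s] (2 distinct), len 3
add t: window [t, t, s, t] (2 distinct), len 4
add t: window [t, t, s, t, t] (2 distinct), len 5
add s: window [t, t, s, t, t, s] (2 distinct), len 6
add q: window [s, q] (2 distinct), len 2
add s: window [s, q, s] (2 distinct), len 3
add t: window [s, t] (2 distinct), len 2
add s: window [s, t, s] (2 distinct), len 3
add t: window [s, t, s, t] (2 distinct), len 4
add q: window [t, q] (2 distinct), len 2
add s: window [q, s] (2 distinct), len 2
add s: window [q, s, s] (2 distinct), len 3
add s: window [q, s, s, s] (2 distinct), len 4
add q: window [q, s, s, s, q] (2 distinct), len 5
add s: window [q, s, s, s, q, s] (2 distinct), len 6
add t: window [s, t] (2 distinct), len 2
Longest length with ≤2 distinct: 6.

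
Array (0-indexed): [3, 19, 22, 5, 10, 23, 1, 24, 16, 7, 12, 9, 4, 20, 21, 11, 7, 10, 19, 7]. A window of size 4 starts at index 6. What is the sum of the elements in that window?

Elements at indices 6..9: 1, 24, 16, 7
sum(1, 24, 16, 7) = 48

48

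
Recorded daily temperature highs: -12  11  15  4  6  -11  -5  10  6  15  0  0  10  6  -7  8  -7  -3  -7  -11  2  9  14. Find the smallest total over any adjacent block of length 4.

(-12, 11, 15, 4) → sum 18
(11, 15, 4, 6) → sum 36
(15, 4, 6, -11) → sum 14
(4, 6, -11, -5) → sum -6
(6, -11, -5, 10) → sum 0
(-11, -5, 10, 6) → sum 0
(-5, 10, 6, 15) → sum 26
(10, 6, 15, 0) → sum 31
(6, 15, 0, 0) → sum 21
(15, 0, 0, 10) → sum 25
(0, 0, 10, 6) → sum 16
(0, 10, 6, -7) → sum 9
(10, 6, -7, 8) → sum 17
(6, -7, 8, -7) → sum 0
(-7, 8, -7, -3) → sum -9
(8, -7, -3, -7) → sum -9
(-7, -3, -7, -11) → sum -28
(-3, -7, -11, 2) → sum -19
(-7, -11, 2, 9) → sum -7
(-11, 2, 9, 14) → sum 14
Smallest of these is -28.

-28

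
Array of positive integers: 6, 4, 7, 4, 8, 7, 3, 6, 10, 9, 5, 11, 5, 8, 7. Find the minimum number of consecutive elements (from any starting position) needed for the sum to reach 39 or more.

5

add 6: running sum 6 < 39
add 4: running sum 10 < 39
add 7: running sum 17 < 39
add 4: running sum 21 < 39
add 8: running sum 29 < 39
add 7: running sum 36 < 39
end 6: [6, 4, 7, 4, 8, 7, 3] sum 39, len 7
end 7: [4, 7, 4, 8, 7, 3, 6] sum 39, len 7
end 8: [7, 4, 8, 7, 3, 6, 10] sum 45, len 7
end 9: [8, 7, 3, 6, 10, 9] sum 43, len 6
end 10: [7, 3, 6, 10, 9, 5] sum 40, len 6
end 11: [6, 10, 9, 5, 11] sum 41, len 5
end 12: [10, 9, 5, 11, 5] sum 40, len 5
end 13: [10, 9, 5, 11, 5, 8] sum 48, len 6
end 14: [9, 5, 11, 5, 8, 7] sum 45, len 6
Shortest qualifying length: 5.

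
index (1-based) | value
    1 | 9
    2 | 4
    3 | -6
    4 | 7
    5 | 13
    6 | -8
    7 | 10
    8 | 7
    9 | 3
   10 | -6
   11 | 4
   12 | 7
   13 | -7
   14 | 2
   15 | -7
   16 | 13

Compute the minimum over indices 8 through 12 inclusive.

Elements at indices 8..12: 7, 3, -6, 4, 7
min(7, 3, -6, 4, 7) = -6

-6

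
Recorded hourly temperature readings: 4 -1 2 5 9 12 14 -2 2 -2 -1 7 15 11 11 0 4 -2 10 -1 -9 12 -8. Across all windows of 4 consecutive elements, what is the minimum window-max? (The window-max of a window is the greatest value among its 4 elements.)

2

Each size-4 window and its max:
(4, -1, 2, 5) → max 5
(-1, 2, 5, 9) → max 9
(2, 5, 9, 12) → max 12
(5, 9, 12, 14) → max 14
(9, 12, 14, -2) → max 14
(12, 14, -2, 2) → max 14
(14, -2, 2, -2) → max 14
(-2, 2, -2, -1) → max 2
(2, -2, -1, 7) → max 7
(-2, -1, 7, 15) → max 15
(-1, 7, 15, 11) → max 15
(7, 15, 11, 11) → max 15
(15, 11, 11, 0) → max 15
(11, 11, 0, 4) → max 11
(11, 0, 4, -2) → max 11
(0, 4, -2, 10) → max 10
(4, -2, 10, -1) → max 10
(-2, 10, -1, -9) → max 10
(10, -1, -9, 12) → max 12
(-1, -9, 12, -8) → max 12
Minimum of these is 2.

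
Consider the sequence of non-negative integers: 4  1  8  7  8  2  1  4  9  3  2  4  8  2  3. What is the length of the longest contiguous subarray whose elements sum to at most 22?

6

add 4: [4] sum 4, len 1
add 1: [4, 1] sum 5, len 2
add 8: [4, 1, 8] sum 13, len 3
add 7: [4, 1, 8, 7] sum 20, len 4
add 8: [7, 8] sum 15, len 2
add 2: [7, 8, 2] sum 17, len 3
add 1: [7, 8, 2, 1] sum 18, len 4
add 4: [7, 8, 2, 1, 4] sum 22, len 5
add 9: [2, 1, 4, 9] sum 16, len 4
add 3: [2, 1, 4, 9, 3] sum 19, len 5
add 2: [2, 1, 4, 9, 3, 2] sum 21, len 6
add 4: [4, 9, 3, 2, 4] sum 22, len 5
add 8: [3, 2, 4, 8] sum 17, len 4
add 2: [3, 2, 4, 8, 2] sum 19, len 5
add 3: [3, 2, 4, 8, 2, 3] sum 22, len 6
Longest length seen: 6.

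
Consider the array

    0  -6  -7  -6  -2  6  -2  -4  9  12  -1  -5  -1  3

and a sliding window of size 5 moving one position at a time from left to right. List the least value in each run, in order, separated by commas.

-7, -7, -7, -6, -4, -4, -4, -5, -5, -5

(0, -6, -7, -6, -2) → min -7
(-6, -7, -6, -2, 6) → min -7
(-7, -6, -2, 6, -2) → min -7
(-6, -2, 6, -2, -4) → min -6
(-2, 6, -2, -4, 9) → min -4
(6, -2, -4, 9, 12) → min -4
(-2, -4, 9, 12, -1) → min -4
(-4, 9, 12, -1, -5) → min -5
(9, 12, -1, -5, -1) → min -5
(12, -1, -5, -1, 3) → min -5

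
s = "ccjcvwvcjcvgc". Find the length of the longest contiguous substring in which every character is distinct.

4

[c] len 1
[c] len 1
[c, j] len 2
[j, c] len 2
[j, c, v] len 3
[j, c, v, w] len 4
[w, v] len 2
[w, v, c] len 3
[w, v, c, j] len 4
[j, c] len 2
[j, c, v] len 3
[j, c, v, g] len 4
[v, g, c] len 3
Longest all-distinct length: 4.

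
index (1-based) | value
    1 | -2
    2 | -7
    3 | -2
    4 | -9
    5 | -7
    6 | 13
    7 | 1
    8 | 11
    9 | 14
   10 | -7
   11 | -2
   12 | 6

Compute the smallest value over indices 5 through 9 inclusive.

Elements at indices 5..9: -7, 13, 1, 11, 14
min(-7, 13, 1, 11, 14) = -7

-7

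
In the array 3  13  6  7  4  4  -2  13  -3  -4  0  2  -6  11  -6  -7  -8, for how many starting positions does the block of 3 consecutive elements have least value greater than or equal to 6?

1

3 13 6 → min 3
13 6 7 → min 6  ≥ 6 ✓
6 7 4 → min 4
7 4 4 → min 4
4 4 -2 → min -2
4 -2 13 → min -2
-2 13 -3 → min -3
13 -3 -4 → min -4
-3 -4 0 → min -4
-4 0 2 → min -4
0 2 -6 → min -6
2 -6 11 → min -6
-6 11 -6 → min -6
11 -6 -7 → min -7
-6 -7 -8 → min -8
1 window satisfy the condition.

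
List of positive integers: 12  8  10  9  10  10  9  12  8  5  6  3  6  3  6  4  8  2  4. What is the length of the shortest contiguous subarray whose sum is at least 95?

11

add 12: running sum 12 < 95
add 8: running sum 20 < 95
add 10: running sum 30 < 95
add 9: running sum 39 < 95
add 10: running sum 49 < 95
add 10: running sum 59 < 95
add 9: running sum 68 < 95
add 12: running sum 80 < 95
add 8: running sum 88 < 95
add 5: running sum 93 < 95
end 10: [12, 8, 10, 9, 10, 10, 9, 12, 8, 5, 6] sum 99, len 11
end 11: [12, 8, 10, 9, 10, 10, 9, 12, 8, 5, 6, 3] sum 102, len 12
end 12: [8, 10, 9, 10, 10, 9, 12, 8, 5, 6, 3, 6] sum 96, len 12
end 13: [8, 10, 9, 10, 10, 9, 12, 8, 5, 6, 3, 6, 3] sum 99, len 13
end 14: [10, 9, 10, 10, 9, 12, 8, 5, 6, 3, 6, 3, 6] sum 97, len 13
end 15: [10, 9, 10, 10, 9, 12, 8, 5, 6, 3, 6, 3, 6, 4] sum 101, len 14
end 16: [9, 10, 10, 9, 12, 8, 5, 6, 3, 6, 3, 6, 4, 8] sum 99, len 14
end 17: [9, 10, 10, 9, 12, 8, 5, 6, 3, 6, 3, 6, 4, 8, 2] sum 101, len 15
end 18: [10, 10, 9, 12, 8, 5, 6, 3, 6, 3, 6, 4, 8, 2, 4] sum 96, len 15
Shortest qualifying length: 11.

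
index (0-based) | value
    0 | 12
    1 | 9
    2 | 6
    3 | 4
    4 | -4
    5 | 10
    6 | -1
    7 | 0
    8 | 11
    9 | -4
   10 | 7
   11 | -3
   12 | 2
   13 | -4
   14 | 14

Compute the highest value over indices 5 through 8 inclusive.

Elements at indices 5..8: 10, -1, 0, 11
max(10, -1, 0, 11) = 11

11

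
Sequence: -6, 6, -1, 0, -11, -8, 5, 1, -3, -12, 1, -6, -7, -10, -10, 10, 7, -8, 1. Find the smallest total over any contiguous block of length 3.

(-6, 6, -1) → sum -1
(6, -1, 0) → sum 5
(-1, 0, -11) → sum -12
(0, -11, -8) → sum -19
(-11, -8, 5) → sum -14
(-8, 5, 1) → sum -2
(5, 1, -3) → sum 3
(1, -3, -12) → sum -14
(-3, -12, 1) → sum -14
(-12, 1, -6) → sum -17
(1, -6, -7) → sum -12
(-6, -7, -10) → sum -23
(-7, -10, -10) → sum -27
(-10, -10, 10) → sum -10
(-10, 10, 7) → sum 7
(10, 7, -8) → sum 9
(7, -8, 1) → sum 0
Smallest of these is -27.

-27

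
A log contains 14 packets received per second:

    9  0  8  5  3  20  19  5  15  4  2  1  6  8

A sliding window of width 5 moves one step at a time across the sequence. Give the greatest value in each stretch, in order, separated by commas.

9, 20, 20, 20, 20, 20, 19, 15, 15, 8

(9, 0, 8, 5, 3) → max 9
(0, 8, 5, 3, 20) → max 20
(8, 5, 3, 20, 19) → max 20
(5, 3, 20, 19, 5) → max 20
(3, 20, 19, 5, 15) → max 20
(20, 19, 5, 15, 4) → max 20
(19, 5, 15, 4, 2) → max 19
(5, 15, 4, 2, 1) → max 15
(15, 4, 2, 1, 6) → max 15
(4, 2, 1, 6, 8) → max 8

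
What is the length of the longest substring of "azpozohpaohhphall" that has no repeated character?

5

add a: [a] len 1
add z: [a, z] len 2
add p: [a, z, p] len 3
add o: [a, z, p, o] len 4
add z (repeat z, move left end past it): [p, o, z] len 3
add o (repeat o, move left end past it): [z, o] len 2
add h: [z, o, h] len 3
add p: [z, o, h, p] len 4
add a: [z, o, h, p, a] len 5
add o (repeat o, move left end past it): [h, p, a, o] len 4
add h (repeat h, move left end past it): [p, a, o, h] len 4
add h (repeat h, move left end past it): [h] len 1
add p: [h, p] len 2
add h (repeat h, move left end past it): [p, h] len 2
add a: [p, h, a] len 3
add l: [p, h, a, l] len 4
add l (repeat l, move left end past it): [l] len 1
Longest all-distinct length: 5.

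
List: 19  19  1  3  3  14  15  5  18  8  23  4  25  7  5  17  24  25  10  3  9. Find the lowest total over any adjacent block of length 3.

7

19 19 1 → sum 39
19 1 3 → sum 23
1 3 3 → sum 7
3 3 14 → sum 20
3 14 15 → sum 32
14 15 5 → sum 34
15 5 18 → sum 38
5 18 8 → sum 31
18 8 23 → sum 49
8 23 4 → sum 35
23 4 25 → sum 52
4 25 7 → sum 36
25 7 5 → sum 37
7 5 17 → sum 29
5 17 24 → sum 46
17 24 25 → sum 66
24 25 10 → sum 59
25 10 3 → sum 38
10 3 9 → sum 22
Lowest of these is 7.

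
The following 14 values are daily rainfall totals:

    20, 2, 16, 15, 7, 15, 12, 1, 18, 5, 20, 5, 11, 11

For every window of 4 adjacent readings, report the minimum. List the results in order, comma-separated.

2, 2, 7, 7, 1, 1, 1, 1, 5, 5, 5

(20, 2, 16, 15) → min 2
(2, 16, 15, 7) → min 2
(16, 15, 7, 15) → min 7
(15, 7, 15, 12) → min 7
(7, 15, 12, 1) → min 1
(15, 12, 1, 18) → min 1
(12, 1, 18, 5) → min 1
(1, 18, 5, 20) → min 1
(18, 5, 20, 5) → min 5
(5, 20, 5, 11) → min 5
(20, 5, 11, 11) → min 5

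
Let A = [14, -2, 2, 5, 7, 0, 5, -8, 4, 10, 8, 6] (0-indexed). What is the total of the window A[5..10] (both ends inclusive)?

Elements at indices 5..10: 0, 5, -8, 4, 10, 8
sum(0, 5, -8, 4, 10, 8) = 19

19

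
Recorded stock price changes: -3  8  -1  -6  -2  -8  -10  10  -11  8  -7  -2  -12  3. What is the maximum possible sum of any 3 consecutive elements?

7

[-3, 8, -1] → sum 4
[8, -1, -6] → sum 1
[-1, -6, -2] → sum -9
[-6, -2, -8] → sum -16
[-2, -8, -10] → sum -20
[-8, -10, 10] → sum -8
[-10, 10, -11] → sum -11
[10, -11, 8] → sum 7
[-11, 8, -7] → sum -10
[8, -7, -2] → sum -1
[-7, -2, -12] → sum -21
[-2, -12, 3] → sum -11
Maximum of these is 7.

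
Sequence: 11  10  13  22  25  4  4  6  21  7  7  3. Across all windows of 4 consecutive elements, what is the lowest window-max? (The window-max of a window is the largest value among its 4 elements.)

Each size-4 window and its max:
[11, 10, 13, 22] → max 22
[10, 13, 22, 25] → max 25
[13, 22, 25, 4] → max 25
[22, 25, 4, 4] → max 25
[25, 4, 4, 6] → max 25
[4, 4, 6, 21] → max 21
[4, 6, 21, 7] → max 21
[6, 21, 7, 7] → max 21
[21, 7, 7, 3] → max 21
Lowest of these is 21.

21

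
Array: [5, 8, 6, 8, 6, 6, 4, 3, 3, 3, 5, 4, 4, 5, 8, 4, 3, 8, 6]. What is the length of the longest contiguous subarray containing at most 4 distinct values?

Extend right; when distinct count exceeds 4, shrink from the left:
[5] 1 distinct, len 1
[5, 8] 2 distinct, len 2
[5, 8, 6] 3 distinct, len 3
[5, 8, 6, 8] 3 distinct, len 4
[5, 8, 6, 8, 6] 3 distinct, len 5
[5, 8, 6, 8, 6, 6] 3 distinct, len 6
[5, 8, 6, 8, 6, 6, 4] 4 distinct, len 7
[8, 6, 8, 6, 6, 4, 3] 4 distinct, len 7
[8, 6, 8, 6, 6, 4, 3, 3] 4 distinct, len 8
[8, 6, 8, 6, 6, 4, 3, 3, 3] 4 distinct, len 9
[6, 6, 4, 3, 3, 3, 5] 4 distinct, len 7
[6, 6, 4, 3, 3, 3, 5, 4] 4 distinct, len 8
[6, 6, 4, 3, 3, 3, 5, 4, 4] 4 distinct, len 9
[6, 6, 4, 3, 3, 3, 5, 4, 4, 5] 4 distinct, len 10
[4, 3, 3, 3, 5, 4, 4, 5, 8] 4 distinct, len 9
[4, 3, 3, 3, 5, 4, 4, 5, 8, 4] 4 distinct, len 10
[4, 3, 3, 3, 5, 4, 4, 5, 8, 4, 3] 4 distinct, len 11
[4, 3, 3, 3, 5, 4, 4, 5, 8, 4, 3, 8] 4 distinct, len 12
[8, 4, 3, 8, 6] 4 distinct, len 5
Longest length with ≤4 distinct: 12.

12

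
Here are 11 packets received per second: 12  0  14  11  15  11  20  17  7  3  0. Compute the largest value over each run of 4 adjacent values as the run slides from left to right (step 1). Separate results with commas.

14, 15, 15, 20, 20, 20, 20, 17

(12, 0, 14, 11) → max 14
(0, 14, 11, 15) → max 15
(14, 11, 15, 11) → max 15
(11, 15, 11, 20) → max 20
(15, 11, 20, 17) → max 20
(11, 20, 17, 7) → max 20
(20, 17, 7, 3) → max 20
(17, 7, 3, 0) → max 17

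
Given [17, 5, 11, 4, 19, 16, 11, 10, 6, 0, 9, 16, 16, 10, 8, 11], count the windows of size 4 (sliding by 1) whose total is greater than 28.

11

[17, 5, 11, 4] → sum 37  > 28 ✓
[5, 11, 4, 19] → sum 39  > 28 ✓
[11, 4, 19, 16] → sum 50  > 28 ✓
[4, 19, 16, 11] → sum 50  > 28 ✓
[19, 16, 11, 10] → sum 56  > 28 ✓
[16, 11, 10, 6] → sum 43  > 28 ✓
[11, 10, 6, 0] → sum 27
[10, 6, 0, 9] → sum 25
[6, 0, 9, 16] → sum 31  > 28 ✓
[0, 9, 16, 16] → sum 41  > 28 ✓
[9, 16, 16, 10] → sum 51  > 28 ✓
[16, 16, 10, 8] → sum 50  > 28 ✓
[16, 10, 8, 11] → sum 45  > 28 ✓
11 windows satisfy the condition.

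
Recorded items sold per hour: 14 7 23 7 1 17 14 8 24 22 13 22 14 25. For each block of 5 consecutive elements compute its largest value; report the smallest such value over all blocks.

Window maxs for each of the 10 positions:
[14, 7, 23, 7, 1] → max 23
[7, 23, 7, 1, 17] → max 23
[23, 7, 1, 17, 14] → max 23
[7, 1, 17, 14, 8] → max 17
[1, 17, 14, 8, 24] → max 24
[17, 14, 8, 24, 22] → max 24
[14, 8, 24, 22, 13] → max 24
[8, 24, 22, 13, 22] → max 24
[24, 22, 13, 22, 14] → max 24
[22, 13, 22, 14, 25] → max 25
Smallest of these is 17.

17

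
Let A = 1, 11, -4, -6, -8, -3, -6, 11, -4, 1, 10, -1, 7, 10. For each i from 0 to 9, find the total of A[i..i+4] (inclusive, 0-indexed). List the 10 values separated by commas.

-6, -10, -27, -12, -10, -1, 12, 17, 13, 27

(1, 11, -4, -6, -8) → sum -6
(11, -4, -6, -8, -3) → sum -10
(-4, -6, -8, -3, -6) → sum -27
(-6, -8, -3, -6, 11) → sum -12
(-8, -3, -6, 11, -4) → sum -10
(-3, -6, 11, -4, 1) → sum -1
(-6, 11, -4, 1, 10) → sum 12
(11, -4, 1, 10, -1) → sum 17
(-4, 1, 10, -1, 7) → sum 13
(1, 10, -1, 7, 10) → sum 27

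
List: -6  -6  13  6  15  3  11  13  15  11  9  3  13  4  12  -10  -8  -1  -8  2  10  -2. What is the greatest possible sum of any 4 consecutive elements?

(-6, -6, 13, 6) → sum 7
(-6, 13, 6, 15) → sum 28
(13, 6, 15, 3) → sum 37
(6, 15, 3, 11) → sum 35
(15, 3, 11, 13) → sum 42
(3, 11, 13, 15) → sum 42
(11, 13, 15, 11) → sum 50
(13, 15, 11, 9) → sum 48
(15, 11, 9, 3) → sum 38
(11, 9, 3, 13) → sum 36
(9, 3, 13, 4) → sum 29
(3, 13, 4, 12) → sum 32
(13, 4, 12, -10) → sum 19
(4, 12, -10, -8) → sum -2
(12, -10, -8, -1) → sum -7
(-10, -8, -1, -8) → sum -27
(-8, -1, -8, 2) → sum -15
(-1, -8, 2, 10) → sum 3
(-8, 2, 10, -2) → sum 2
Greatest of these is 50.

50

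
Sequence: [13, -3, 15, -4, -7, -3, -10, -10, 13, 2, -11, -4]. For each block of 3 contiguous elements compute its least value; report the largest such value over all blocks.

13 -3 15 → min -3
-3 15 -4 → min -4
15 -4 -7 → min -7
-4 -7 -3 → min -7
-7 -3 -10 → min -10
-3 -10 -10 → min -10
-10 -10 13 → min -10
-10 13 2 → min -10
13 2 -11 → min -11
2 -11 -4 → min -11
Largest of these is -3.

-3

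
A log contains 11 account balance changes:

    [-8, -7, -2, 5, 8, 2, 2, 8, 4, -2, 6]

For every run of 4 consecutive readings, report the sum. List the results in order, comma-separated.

-12, 4, 13, 17, 20, 16, 12, 16

Sliding a size-4 window across the 11 values:
-8 -7 -2 5 → sum -12
-7 -2 5 8 → sum 4
-2 5 8 2 → sum 13
5 8 2 2 → sum 17
8 2 2 8 → sum 20
2 2 8 4 → sum 16
2 8 4 -2 → sum 12
8 4 -2 6 → sum 16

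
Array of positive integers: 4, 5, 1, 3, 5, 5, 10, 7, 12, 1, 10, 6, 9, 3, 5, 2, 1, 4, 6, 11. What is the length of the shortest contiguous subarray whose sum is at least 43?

Extend right; whenever the sum reaches 43, record the length and shrink from the left:
add 4: running sum 4 < 43
add 5: running sum 9 < 43
add 1: running sum 10 < 43
add 3: running sum 13 < 43
add 5: running sum 18 < 43
add 5: running sum 23 < 43
add 10: running sum 33 < 43
add 7: running sum 40 < 43
end 8: [1, 3, 5, 5, 10, 7, 12] sum 43, len 7
end 9: [3, 5, 5, 10, 7, 12, 1] sum 43, len 7
end 10: [5, 10, 7, 12, 1, 10] sum 45, len 6
end 11: [10, 7, 12, 1, 10, 6] sum 46, len 6
end 12: [7, 12, 1, 10, 6, 9] sum 45, len 6
end 13: [7, 12, 1, 10, 6, 9, 3] sum 48, len 7
end 14: [12, 1, 10, 6, 9, 3, 5] sum 46, len 7
end 15: [12, 1, 10, 6, 9, 3, 5, 2] sum 48, len 8
end 16: [12, 1, 10, 6, 9, 3, 5, 2, 1] sum 49, len 9
end 17: [12, 1, 10, 6, 9, 3, 5, 2, 1, 4] sum 53, len 10
end 18: [10, 6, 9, 3, 5, 2, 1, 4, 6] sum 46, len 9
end 19: [6, 9, 3, 5, 2, 1, 4, 6, 11] sum 47, len 9
Shortest qualifying length: 6.

6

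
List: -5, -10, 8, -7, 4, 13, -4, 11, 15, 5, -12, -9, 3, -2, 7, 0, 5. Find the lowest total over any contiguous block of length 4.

-20

(-5, -10, 8, -7) → sum -14
(-10, 8, -7, 4) → sum -5
(8, -7, 4, 13) → sum 18
(-7, 4, 13, -4) → sum 6
(4, 13, -4, 11) → sum 24
(13, -4, 11, 15) → sum 35
(-4, 11, 15, 5) → sum 27
(11, 15, 5, -12) → sum 19
(15, 5, -12, -9) → sum -1
(5, -12, -9, 3) → sum -13
(-12, -9, 3, -2) → sum -20
(-9, 3, -2, 7) → sum -1
(3, -2, 7, 0) → sum 8
(-2, 7, 0, 5) → sum 10
Lowest of these is -20.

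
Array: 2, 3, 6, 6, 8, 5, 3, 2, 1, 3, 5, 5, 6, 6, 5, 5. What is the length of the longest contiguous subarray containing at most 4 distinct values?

8

[2] 1 distinct, len 1
[2, 3] 2 distinct, len 2
[2, 3, 6] 3 distinct, len 3
[2, 3, 6, 6] 3 distinct, len 4
[2, 3, 6, 6, 8] 4 distinct, len 5
[3, 6, 6, 8, 5] 4 distinct, len 5
[3, 6, 6, 8, 5, 3] 4 distinct, len 6
[8, 5, 3, 2] 4 distinct, len 4
[5, 3, 2, 1] 4 distinct, len 4
[5, 3, 2, 1, 3] 4 distinct, len 5
[5, 3, 2, 1, 3, 5] 4 distinct, len 6
[5, 3, 2, 1, 3, 5, 5] 4 distinct, len 7
[1, 3, 5, 5, 6] 4 distinct, len 5
[1, 3, 5, 5, 6, 6] 4 distinct, len 6
[1, 3, 5, 5, 6, 6, 5] 4 distinct, len 7
[1, 3, 5, 5, 6, 6, 5, 5] 4 distinct, len 8
Longest length with ≤4 distinct: 8.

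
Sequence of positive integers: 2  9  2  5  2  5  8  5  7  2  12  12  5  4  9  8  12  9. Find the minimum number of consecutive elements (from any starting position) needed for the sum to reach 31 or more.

4

Extend right; whenever the sum reaches 31, record the length and shrink from the left:
add 2: running sum 2 < 31
add 9: running sum 11 < 31
add 2: running sum 13 < 31
add 5: running sum 18 < 31
add 2: running sum 20 < 31
add 5: running sum 25 < 31
end 6: [9, 2, 5, 2, 5, 8] sum 31, len 6
end 7: [9, 2, 5, 2, 5, 8, 5] sum 36, len 7
end 8: [5, 2, 5, 8, 5, 7] sum 32, len 6
end 9: [5, 2, 5, 8, 5, 7, 2] sum 34, len 7
end 10: [8, 5, 7, 2, 12] sum 34, len 5
end 11: [7, 2, 12, 12] sum 33, len 4
end 12: [2, 12, 12, 5] sum 31, len 4
end 13: [12, 12, 5, 4] sum 33, len 4
end 14: [12, 12, 5, 4, 9] sum 42, len 5
end 15: [12, 5, 4, 9, 8] sum 38, len 5
end 16: [4, 9, 8, 12] sum 33, len 4
end 17: [9, 8, 12, 9] sum 38, len 4
Shortest qualifying length: 4.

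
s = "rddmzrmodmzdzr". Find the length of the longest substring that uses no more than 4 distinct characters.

7

Extend right; when distinct count exceeds 4, shrink from the left:
[r] 1 distinct, len 1
[r, d] 2 distinct, len 2
[r, d, d] 2 distinct, len 3
[r, d, d, m] 3 distinct, len 4
[r, d, d, m, z] 4 distinct, len 5
[r, d, d, m, z, r] 4 distinct, len 6
[r, d, d, m, z, r, m] 4 distinct, len 7
[m, z, r, m, o] 4 distinct, len 5
[r, m, o, d] 4 distinct, len 4
[r, m, o, d, m] 4 distinct, len 5
[m, o, d, m, z] 4 distinct, len 5
[m, o, d, m, z, d] 4 distinct, len 6
[m, o, d, m, z, d, z] 4 distinct, len 7
[d, m, z, d, z, r] 4 distinct, len 6
Longest length with ≤4 distinct: 7.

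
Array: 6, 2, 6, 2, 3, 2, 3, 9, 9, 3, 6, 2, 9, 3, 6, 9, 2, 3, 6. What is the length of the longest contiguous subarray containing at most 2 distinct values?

4

[6] 1 distinct, len 1
[6, 2] 2 distinct, len 2
[6, 2, 6] 2 distinct, len 3
[6, 2, 6, 2] 2 distinct, len 4
[2, 3] 2 distinct, len 2
[2, 3, 2] 2 distinct, len 3
[2, 3, 2, 3] 2 distinct, len 4
[3, 9] 2 distinct, len 2
[3, 9, 9] 2 distinct, len 3
[3, 9, 9, 3] 2 distinct, len 4
[3, 6] 2 distinct, len 2
[6, 2] 2 distinct, len 2
[2, 9] 2 distinct, len 2
[9, 3] 2 distinct, len 2
[3, 6] 2 distinct, len 2
[6, 9] 2 distinct, len 2
[9, 2] 2 distinct, len 2
[2, 3] 2 distinct, len 2
[3, 6] 2 distinct, len 2
Longest length with ≤2 distinct: 4.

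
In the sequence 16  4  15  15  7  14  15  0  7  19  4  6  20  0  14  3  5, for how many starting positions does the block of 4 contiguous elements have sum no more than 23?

[16, 4, 15, 15] → sum 50
[4, 15, 15, 7] → sum 41
[15, 15, 7, 14] → sum 51
[15, 7, 14, 15] → sum 51
[7, 14, 15, 0] → sum 36
[14, 15, 0, 7] → sum 36
[15, 0, 7, 19] → sum 41
[0, 7, 19, 4] → sum 30
[7, 19, 4, 6] → sum 36
[19, 4, 6, 20] → sum 49
[4, 6, 20, 0] → sum 30
[6, 20, 0, 14] → sum 40
[20, 0, 14, 3] → sum 37
[0, 14, 3, 5] → sum 22  ≤ 23 ✓
1 window satisfy the condition.

1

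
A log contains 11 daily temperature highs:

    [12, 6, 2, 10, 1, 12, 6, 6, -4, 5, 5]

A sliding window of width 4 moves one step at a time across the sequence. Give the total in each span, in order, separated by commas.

Sliding a size-4 window across the 11 values:
(12, 6, 2, 10) → sum 30
(6, 2, 10, 1) → sum 19
(2, 10, 1, 12) → sum 25
(10, 1, 12, 6) → sum 29
(1, 12, 6, 6) → sum 25
(12, 6, 6, -4) → sum 20
(6, 6, -4, 5) → sum 13
(6, -4, 5, 5) → sum 12

30, 19, 25, 29, 25, 20, 13, 12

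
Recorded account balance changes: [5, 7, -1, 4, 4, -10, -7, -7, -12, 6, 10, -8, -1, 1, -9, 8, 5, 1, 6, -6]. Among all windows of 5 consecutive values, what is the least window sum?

Window sums for each of the 16 positions:
(5, 7, -1, 4, 4) → sum 19
(7, -1, 4, 4, -10) → sum 4
(-1, 4, 4, -10, -7) → sum -10
(4, 4, -10, -7, -7) → sum -16
(4, -10, -7, -7, -12) → sum -32
(-10, -7, -7, -12, 6) → sum -30
(-7, -7, -12, 6, 10) → sum -10
(-7, -12, 6, 10, -8) → sum -11
(-12, 6, 10, -8, -1) → sum -5
(6, 10, -8, -1, 1) → sum 8
(10, -8, -1, 1, -9) → sum -7
(-8, -1, 1, -9, 8) → sum -9
(-1, 1, -9, 8, 5) → sum 4
(1, -9, 8, 5, 1) → sum 6
(-9, 8, 5, 1, 6) → sum 11
(8, 5, 1, 6, -6) → sum 14
Least of these is -32.

-32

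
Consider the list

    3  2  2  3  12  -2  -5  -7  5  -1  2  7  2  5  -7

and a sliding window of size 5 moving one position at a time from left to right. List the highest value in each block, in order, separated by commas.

12, 12, 12, 12, 12, 5, 5, 7, 7, 7, 7

[3, 2, 2, 3, 12] → max 12
[2, 2, 3, 12, -2] → max 12
[2, 3, 12, -2, -5] → max 12
[3, 12, -2, -5, -7] → max 12
[12, -2, -5, -7, 5] → max 12
[-2, -5, -7, 5, -1] → max 5
[-5, -7, 5, -1, 2] → max 5
[-7, 5, -1, 2, 7] → max 7
[5, -1, 2, 7, 2] → max 7
[-1, 2, 7, 2, 5] → max 7
[2, 7, 2, 5, -7] → max 7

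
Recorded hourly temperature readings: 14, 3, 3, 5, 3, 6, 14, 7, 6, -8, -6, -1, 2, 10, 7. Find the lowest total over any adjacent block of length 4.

-13

Each size-4 window and its sum:
[14, 3, 3, 5] → sum 25
[3, 3, 5, 3] → sum 14
[3, 5, 3, 6] → sum 17
[5, 3, 6, 14] → sum 28
[3, 6, 14, 7] → sum 30
[6, 14, 7, 6] → sum 33
[14, 7, 6, -8] → sum 19
[7, 6, -8, -6] → sum -1
[6, -8, -6, -1] → sum -9
[-8, -6, -1, 2] → sum -13
[-6, -1, 2, 10] → sum 5
[-1, 2, 10, 7] → sum 18
Lowest of these is -13.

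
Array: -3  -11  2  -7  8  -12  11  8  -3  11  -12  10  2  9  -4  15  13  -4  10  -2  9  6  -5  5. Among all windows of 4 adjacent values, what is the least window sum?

-3 -11 2 -7 → sum -19
-11 2 -7 8 → sum -8
2 -7 8 -12 → sum -9
-7 8 -12 11 → sum 0
8 -12 11 8 → sum 15
-12 11 8 -3 → sum 4
11 8 -3 11 → sum 27
8 -3 11 -12 → sum 4
-3 11 -12 10 → sum 6
11 -12 10 2 → sum 11
-12 10 2 9 → sum 9
10 2 9 -4 → sum 17
2 9 -4 15 → sum 22
9 -4 15 13 → sum 33
-4 15 13 -4 → sum 20
15 13 -4 10 → sum 34
13 -4 10 -2 → sum 17
-4 10 -2 9 → sum 13
10 -2 9 6 → sum 23
-2 9 6 -5 → sum 8
9 6 -5 5 → sum 15
Least of these is -19.

-19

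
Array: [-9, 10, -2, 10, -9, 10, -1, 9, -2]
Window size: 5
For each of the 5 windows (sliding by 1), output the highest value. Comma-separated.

10, 10, 10, 10, 10

Sliding a size-5 window across the 9 values:
-9 10 -2 10 -9 → max 10
10 -2 10 -9 10 → max 10
-2 10 -9 10 -1 → max 10
10 -9 10 -1 9 → max 10
-9 10 -1 9 -2 → max 10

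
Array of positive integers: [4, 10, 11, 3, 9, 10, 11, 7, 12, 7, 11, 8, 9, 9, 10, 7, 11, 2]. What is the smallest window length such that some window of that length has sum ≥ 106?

Extend right; whenever the sum reaches 106, record the length and shrink from the left:
add 4: running sum 4 < 106
add 10: running sum 14 < 106
add 11: running sum 25 < 106
add 3: running sum 28 < 106
add 9: running sum 37 < 106
add 10: running sum 47 < 106
add 11: running sum 58 < 106
add 7: running sum 65 < 106
add 12: running sum 77 < 106
add 7: running sum 84 < 106
add 11: running sum 95 < 106
add 8: running sum 103 < 106
end 12: [10, 11, 3, 9, 10, 11, 7, 12, 7, 11, 8, 9] sum 108, len 12
end 13: [11, 3, 9, 10, 11, 7, 12, 7, 11, 8, 9, 9] sum 107, len 12
end 14: [3, 9, 10, 11, 7, 12, 7, 11, 8, 9, 9, 10] sum 106, len 12
end 15: [9, 10, 11, 7, 12, 7, 11, 8, 9, 9, 10, 7] sum 110, len 12
end 16: [10, 11, 7, 12, 7, 11, 8, 9, 9, 10, 7, 11] sum 112, len 12
end 17: [10, 11, 7, 12, 7, 11, 8, 9, 9, 10, 7, 11, 2] sum 114, len 13
Shortest qualifying length: 12.

12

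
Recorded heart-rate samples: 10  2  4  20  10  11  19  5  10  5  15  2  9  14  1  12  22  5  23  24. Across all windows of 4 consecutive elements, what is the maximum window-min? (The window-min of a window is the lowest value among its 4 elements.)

[10, 2, 4, 20] → min 2
[2, 4, 20, 10] → min 2
[4, 20, 10, 11] → min 4
[20, 10, 11, 19] → min 10
[10, 11, 19, 5] → min 5
[11, 19, 5, 10] → min 5
[19, 5, 10, 5] → min 5
[5, 10, 5, 15] → min 5
[10, 5, 15, 2] → min 2
[5, 15, 2, 9] → min 2
[15, 2, 9, 14] → min 2
[2, 9, 14, 1] → min 1
[9, 14, 1, 12] → min 1
[14, 1, 12, 22] → min 1
[1, 12, 22, 5] → min 1
[12, 22, 5, 23] → min 5
[22, 5, 23, 24] → min 5
Maximum of these is 10.

10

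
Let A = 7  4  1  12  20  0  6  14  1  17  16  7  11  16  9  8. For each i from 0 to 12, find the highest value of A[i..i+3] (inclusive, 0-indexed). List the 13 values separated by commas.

12, 20, 20, 20, 20, 14, 17, 17, 17, 17, 16, 16, 16

7 4 1 12 → max 12
4 1 12 20 → max 20
1 12 20 0 → max 20
12 20 0 6 → max 20
20 0 6 14 → max 20
0 6 14 1 → max 14
6 14 1 17 → max 17
14 1 17 16 → max 17
1 17 16 7 → max 17
17 16 7 11 → max 17
16 7 11 16 → max 16
7 11 16 9 → max 16
11 16 9 8 → max 16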